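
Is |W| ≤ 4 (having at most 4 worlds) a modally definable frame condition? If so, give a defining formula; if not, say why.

If a class were modally definable it would be closed under disjoint unions (Goldblatt–Thomason).
Any modal formula valid on each of 5 disjoint one-world frames is valid on their disjoint union (validity is preserved under disjoint unions). Each one-world frame has |W|=1≤4, but the union has |W|=5.
Hence having at most 4 worlds is not modally definable.

No — not modally definable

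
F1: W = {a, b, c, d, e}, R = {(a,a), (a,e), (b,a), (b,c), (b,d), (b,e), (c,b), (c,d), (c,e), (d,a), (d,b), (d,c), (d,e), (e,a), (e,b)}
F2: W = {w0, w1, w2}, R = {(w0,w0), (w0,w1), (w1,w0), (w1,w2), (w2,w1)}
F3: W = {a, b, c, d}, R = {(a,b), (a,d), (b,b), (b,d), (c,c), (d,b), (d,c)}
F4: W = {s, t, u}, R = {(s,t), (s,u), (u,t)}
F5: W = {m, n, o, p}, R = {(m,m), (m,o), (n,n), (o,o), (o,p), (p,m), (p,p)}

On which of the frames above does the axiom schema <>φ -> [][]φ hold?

none

This is the axiom for a generalized confluence (Geach) condition; its first-order frame correspondent is forall x forall y forall z ((xRy & x R^2 z) -> exists w (y = w & z = w)).
F1: fails — aRa, aR²b but a ≠ b.
F2: fails — w0Rw0, w0R²w1 but w0 ≠ w1.
F3: fails — aRb, aR²c but b ≠ c.
F4: fails — sRu, sR²t but u ≠ t.
F5: fails — mRm, mR²o but m ≠ o.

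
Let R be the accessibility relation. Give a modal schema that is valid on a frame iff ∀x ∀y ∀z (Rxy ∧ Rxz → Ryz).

A defining formula is ◇ψ → □◇ψ (the 5 axiom).
Suppose ◇ψ→□◇ψ is valid. Take Rxy, Rxz and set V(ψ)={y}. Then ◇ψ at x, so □◇ψ at x, so ◇ψ at z, so some w with Rzw has ψ; w=y, i.e. Rzy. By symmetry of the argument, Ryz.

◇ψ → □◇ψ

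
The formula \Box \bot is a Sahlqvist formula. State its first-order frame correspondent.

This is the Ver axiom.
Its frame correspondent is emptiness of R — \forall x \forall y \neg Rxy.

emptiness of R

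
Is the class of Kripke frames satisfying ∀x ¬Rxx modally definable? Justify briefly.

No — not modally definable

Modal frame validity is preserved under surjective bounded morphisms.
The 5-cycle (worlds s,t,u,v,w with s→t→u→v→w→s) is irreflexive, and the map sending every world to a single reflexive point • is a surjective bounded morphism (forth: every edge maps to (•,•); back: every world has a successor). So any modal formula valid on the 5-cycle is also valid on the reflexive point, which is not irreflexive.
So no modal formula (or set of formulas) defines exactly the irreflexive frames.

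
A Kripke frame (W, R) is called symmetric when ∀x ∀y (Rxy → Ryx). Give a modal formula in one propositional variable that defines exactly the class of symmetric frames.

The condition is symmetry. The B schema s → □◇s defines it.
Suppose s→□◇s is valid. Take Rxy and set V(s)={x}. Then s at x, so □◇s at x, so ◇s at y, so some z with Ryz has s; z=x, i.e. Ryx.

s → □◇s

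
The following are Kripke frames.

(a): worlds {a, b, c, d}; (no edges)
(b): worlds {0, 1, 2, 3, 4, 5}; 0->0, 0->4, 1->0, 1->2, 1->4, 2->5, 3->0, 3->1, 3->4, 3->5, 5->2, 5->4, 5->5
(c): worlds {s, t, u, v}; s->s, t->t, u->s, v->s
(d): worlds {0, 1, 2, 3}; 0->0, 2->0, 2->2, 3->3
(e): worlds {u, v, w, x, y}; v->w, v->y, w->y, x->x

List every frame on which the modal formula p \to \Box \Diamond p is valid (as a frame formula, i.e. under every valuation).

(a)

Frame correspondent (Sahlqvist): \forall x \forall y (Rxy \to Ryx) — i.e. symmetry.
(a): satisfies the condition.
(b): fails — R10 but not R01.
(c): fails — Rvs but not Rsv.
(d): fails — R20 but not R02.
(e): fails — Rwy but not Ryw.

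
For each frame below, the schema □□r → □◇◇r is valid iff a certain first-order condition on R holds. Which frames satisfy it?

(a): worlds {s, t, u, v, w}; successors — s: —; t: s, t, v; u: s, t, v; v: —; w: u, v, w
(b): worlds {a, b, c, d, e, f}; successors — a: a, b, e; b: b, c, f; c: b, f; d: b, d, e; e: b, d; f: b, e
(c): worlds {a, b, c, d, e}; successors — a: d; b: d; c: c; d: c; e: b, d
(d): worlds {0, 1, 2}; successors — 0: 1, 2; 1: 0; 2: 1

Frame correspondent (Sahlqvist): ∀x ∀z (xRz → ∃w (xR²w ∧ zR²w)) — i.e. a generalized confluence (Geach) condition.
(a): fails — tRs but no w* with tR²w* and sR²w*.
(b): condition met.
(c): condition met.
(d): fails — 2R1 but no w with 2R²w and 1R²w.
Valid on: (b), (c).

(b), (c)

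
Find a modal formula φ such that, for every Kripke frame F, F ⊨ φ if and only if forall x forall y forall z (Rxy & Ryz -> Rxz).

□r → □□r

A defining formula is □r → □□r (the 4 axiom).
Suppose □r→□□r is valid. Take Rxy, Ryz and set V(r)={w : Rxw}. Then □r at x, so □□r at x, so □r at y, so r at z, i.e. Rxz.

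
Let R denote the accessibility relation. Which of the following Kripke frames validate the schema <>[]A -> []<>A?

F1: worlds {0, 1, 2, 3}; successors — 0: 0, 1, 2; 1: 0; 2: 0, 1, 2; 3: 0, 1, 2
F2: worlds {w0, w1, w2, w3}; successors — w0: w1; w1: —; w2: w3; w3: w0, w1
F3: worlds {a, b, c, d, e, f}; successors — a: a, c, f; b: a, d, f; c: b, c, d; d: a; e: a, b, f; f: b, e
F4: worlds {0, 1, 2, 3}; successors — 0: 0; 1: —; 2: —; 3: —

This is the axiom for convergence; its first-order frame correspondent is forall x forall y forall z (Rxy & Rxz -> exists w (Ryw & Rzw)).
F1: condition met.
F2: fails — Rw0w1 and Rw0w1 but w1 and w1 have no common successor.
F3: fails — Raa and Raf but a and f have no common successor.
F4: condition met.
Valid on: F1, F4.

F1, F4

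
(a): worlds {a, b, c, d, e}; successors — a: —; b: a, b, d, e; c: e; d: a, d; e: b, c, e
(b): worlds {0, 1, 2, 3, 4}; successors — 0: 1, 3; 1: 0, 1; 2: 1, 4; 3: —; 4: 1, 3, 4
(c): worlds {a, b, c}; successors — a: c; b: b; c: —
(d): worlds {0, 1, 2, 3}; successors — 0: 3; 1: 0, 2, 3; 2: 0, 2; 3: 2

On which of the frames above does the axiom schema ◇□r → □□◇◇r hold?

(c)

This is the axiom for a generalized confluence (Geach) condition; its first-order frame correspondent is ∀x ∀y ∀z ((xRy ∧ xR²z) → ∃w (yRw ∧ zR²w)).
(a): fails — bRa, bR²a but no w with aRw and aR²w.
(b): fails — 0R3, 0R²0 but no w with 3Rw and 0R²w.
(c): ✓.
(d): fails — 1R0, 1R²0 but no w with 0Rw and 0R²w.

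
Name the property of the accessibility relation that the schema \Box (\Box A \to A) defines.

This is the T□ axiom.
Its frame correspondent is shift-reflexivity — \forall x \forall y (Rxy \to Ryy).

shift-reflexivity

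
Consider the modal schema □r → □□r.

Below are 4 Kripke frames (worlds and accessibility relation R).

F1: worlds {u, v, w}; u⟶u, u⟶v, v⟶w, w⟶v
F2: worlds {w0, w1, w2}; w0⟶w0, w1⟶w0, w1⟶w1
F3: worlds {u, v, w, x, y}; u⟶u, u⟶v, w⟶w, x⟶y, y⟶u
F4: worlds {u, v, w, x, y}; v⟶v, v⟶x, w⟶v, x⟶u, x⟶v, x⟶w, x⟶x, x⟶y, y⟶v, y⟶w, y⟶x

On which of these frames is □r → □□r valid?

F2

The schema corresponds to transitivity: ∀x ∀y ∀z (Rxy ∧ Ryz → Rxz).
F1: fails — Ruv and Rvw but not Ruw.
F2: satisfies the condition.
F3: fails — Rxy and Ryu but not Rxu.
F4: fails — Ryx and Rxu but not Ryu.
Valid on: F2.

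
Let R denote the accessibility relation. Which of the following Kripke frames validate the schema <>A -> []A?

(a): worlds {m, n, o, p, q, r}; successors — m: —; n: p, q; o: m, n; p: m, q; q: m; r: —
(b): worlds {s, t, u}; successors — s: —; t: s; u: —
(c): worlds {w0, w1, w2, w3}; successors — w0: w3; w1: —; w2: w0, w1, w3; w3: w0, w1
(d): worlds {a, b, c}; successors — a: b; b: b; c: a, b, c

(b)

The schema corresponds to partial functionality: forall x forall y forall z (Rxy & Rxz -> y = z).
(a): fails — n sees both p and q.
(b): satisfies the condition.
(c): fails — w2 sees both w0 and w1.
(d): fails — c sees both a and b.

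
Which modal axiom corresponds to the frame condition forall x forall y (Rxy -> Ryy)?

A defining formula is □(□s → s) (the T□ axiom).
Suppose □(□s→s) is valid. Take Rxy and set V(s)={w : Ryw}. Then at y, □s holds; since □(□s→s) at x, □s→s at y, so s at y, i.e. Ryy.

□(□s → s)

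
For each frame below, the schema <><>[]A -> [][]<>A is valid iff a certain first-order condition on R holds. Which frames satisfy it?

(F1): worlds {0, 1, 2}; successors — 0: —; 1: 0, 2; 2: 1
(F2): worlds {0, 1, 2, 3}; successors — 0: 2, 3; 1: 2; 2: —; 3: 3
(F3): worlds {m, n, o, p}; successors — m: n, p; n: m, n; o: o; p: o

(F2)

Frame correspondent (Sahlqvist): forall x forall y forall z ((x R^2 y & x R^2 z) -> exists w (yRw & zRw)) — i.e. a generalized confluence (Geach) condition.
(F1): fails — 2R²0, 2R²0 but no w with 0Rw and 0Rw.
(F2): satisfies the condition.
(F3): fails — mR²m, mR²o but no w with mRw and oRw.
Valid on: (F2).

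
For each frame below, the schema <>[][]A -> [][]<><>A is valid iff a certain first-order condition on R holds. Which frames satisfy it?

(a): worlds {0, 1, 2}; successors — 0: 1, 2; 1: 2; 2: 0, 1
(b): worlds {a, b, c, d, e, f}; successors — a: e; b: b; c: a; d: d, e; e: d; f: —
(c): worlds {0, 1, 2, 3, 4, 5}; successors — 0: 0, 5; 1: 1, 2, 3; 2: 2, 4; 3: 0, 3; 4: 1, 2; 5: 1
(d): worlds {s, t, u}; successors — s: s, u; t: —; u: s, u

(a), (b), (d)

Frame correspondent (Sahlqvist): forall x forall y forall z ((xRy & x R^2 z) -> exists w (y R^2 w & z R^2 w)) — i.e. a generalized confluence (Geach) condition.
(a): satisfies the condition.
(b): satisfies the condition.
(c): fails — 1R2, 1R²3 but no w with 2R²w and 3R²w.
(d): satisfies the condition.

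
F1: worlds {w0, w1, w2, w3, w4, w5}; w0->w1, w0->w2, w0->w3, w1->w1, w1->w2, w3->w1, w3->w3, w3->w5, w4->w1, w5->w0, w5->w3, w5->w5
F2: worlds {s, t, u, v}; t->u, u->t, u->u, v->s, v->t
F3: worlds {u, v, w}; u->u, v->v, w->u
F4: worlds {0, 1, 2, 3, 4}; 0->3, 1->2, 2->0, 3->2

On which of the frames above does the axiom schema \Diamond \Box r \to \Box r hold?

F3

Frame correspondent (Sahlqvist): \forall x \forall y \forall z (Rxy \wedge Rxz \to Ryz) — i.e. the Euclidean property.
F1: fails — Rw0w1 and Rw0w3 but not Rw1w3.
F2: fails — Rut and Rut but not Rtt.
F3: condition met.
F4: fails — R03 and R03 but not R33.
Valid on: F3.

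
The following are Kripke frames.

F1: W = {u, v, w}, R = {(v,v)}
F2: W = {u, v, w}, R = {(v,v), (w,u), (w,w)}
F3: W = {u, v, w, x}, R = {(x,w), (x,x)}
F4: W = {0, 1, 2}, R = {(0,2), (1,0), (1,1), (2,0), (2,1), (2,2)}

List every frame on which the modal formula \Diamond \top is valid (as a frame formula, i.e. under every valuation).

F4

The schema corresponds to seriality: \forall x \exists y Rxy.
F1: fails — world u has no successor.
F2: fails — world u has no successor.
F3: fails — world u has no successor.
F4: condition met.
Valid on: F4.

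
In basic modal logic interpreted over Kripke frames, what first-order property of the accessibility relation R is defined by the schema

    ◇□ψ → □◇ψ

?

Suppose ◇□ψ→□◇ψ is valid. Take Rxy, Rxz and set V(ψ)={w : Ryw}. Then □ψ at y so ◇□ψ at x, so □◇ψ at x, so ◇ψ at z, giving w with Rzw and Ryw.

convergence: ∀x ∀y ∀z (Rxy ∧ Rxz → ∃w (Ryw ∧ Rzw))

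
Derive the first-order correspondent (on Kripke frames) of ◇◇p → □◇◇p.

∀x ∀y ∀z ((xR²y ∧ xRz) → ∃w (y = w ∧ zR²w))

This is a Sahlqvist (Geach-type) schema ◇^2□^0p → □^1◇^2p.
Minimal-valuation argument: fix x; take any y with xR^2y and any z with xR^1z. Set V(p) to the set of worlds R-reachable from y in exactly 0 steps. Then □^0p holds at y, so the antecedent holds at x; validity forces ◇^2p at z, giving a w with zR^2w and yR^0w.
First-order correspondent: ∀x ∀y ∀z ((xR²y ∧ xRz) → ∃w (y = w ∧ zR²w)).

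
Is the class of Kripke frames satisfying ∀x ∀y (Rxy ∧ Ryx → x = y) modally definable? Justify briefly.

Modal frame validity is preserved under surjective bounded morphisms.
The 8-cycle (worlds w0,w1,w2,w3,w4,w5,w6,w7 with w0→w1→w2→w3→w4→w5→w6→w7→w0) is antisymmetric. Sending even-indexed worlds to s and odd-indexed worlds to t is a surjective bounded morphism onto the two-world frame with s↔t, which is not antisymmetric.
Hence antisymmetry is not modally definable.

Not definable by any modal formula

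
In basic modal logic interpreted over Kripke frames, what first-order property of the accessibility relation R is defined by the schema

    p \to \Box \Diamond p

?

Suppose p→□◇p is valid. Take Rxy and set V(p)={x}. Then p at x, so □◇p at x, so ◇p at y, so some z with Ryz has p; z=x, i.e. Ryx.
Conversely, on a frame with symmetry the schema holds at every world under every valuation.
So the correspondent is symmetry.

symmetry: \forall x \forall y (Rxy \to Ryx)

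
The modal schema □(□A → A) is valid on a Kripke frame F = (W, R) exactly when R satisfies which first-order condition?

shift-reflexivity: ∀x ∀y (Rxy → Ryy)

This schema is the T□ axiom.
It corresponds to shift-reflexivity: ∀x ∀y (Rxy → Ryy).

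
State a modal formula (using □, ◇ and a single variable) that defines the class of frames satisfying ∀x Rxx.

This is reflexivity; the standard corresponding axiom is T: □ψ → ψ.
Suppose □ψ→ψ is valid. At any x set V(ψ)={w : Rxw}. Then □ψ holds at x, so ψ holds at x, i.e. Rxx.

□ψ → ψ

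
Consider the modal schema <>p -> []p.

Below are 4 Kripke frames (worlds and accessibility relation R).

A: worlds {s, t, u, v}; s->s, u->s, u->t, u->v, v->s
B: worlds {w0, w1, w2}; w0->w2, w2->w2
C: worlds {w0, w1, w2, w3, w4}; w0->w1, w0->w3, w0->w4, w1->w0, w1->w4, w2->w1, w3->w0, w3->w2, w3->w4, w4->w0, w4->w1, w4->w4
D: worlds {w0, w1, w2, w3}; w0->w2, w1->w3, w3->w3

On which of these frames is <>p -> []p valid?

Frame correspondent (Sahlqvist): forall x forall y forall z (Rxy & Rxz -> y = z) — i.e. partial functionality.
A: fails — u sees both s and t.
B: holds.
C: fails — w0 sees both w1 and w3.
D: holds.

B, D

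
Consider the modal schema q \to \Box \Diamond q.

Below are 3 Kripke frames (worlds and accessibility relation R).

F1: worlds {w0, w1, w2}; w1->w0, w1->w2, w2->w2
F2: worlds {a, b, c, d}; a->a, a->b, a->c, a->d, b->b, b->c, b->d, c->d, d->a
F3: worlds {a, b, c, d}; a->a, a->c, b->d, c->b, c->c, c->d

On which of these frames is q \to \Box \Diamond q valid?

The schema corresponds to symmetry: \forall x \forall y (Rxy \to Ryx).
F1: fails — Rw1w2 but not Rw2w1.
F2: fails — Rbc but not Rcb.
F3: fails — Rcd but not Rdc.

none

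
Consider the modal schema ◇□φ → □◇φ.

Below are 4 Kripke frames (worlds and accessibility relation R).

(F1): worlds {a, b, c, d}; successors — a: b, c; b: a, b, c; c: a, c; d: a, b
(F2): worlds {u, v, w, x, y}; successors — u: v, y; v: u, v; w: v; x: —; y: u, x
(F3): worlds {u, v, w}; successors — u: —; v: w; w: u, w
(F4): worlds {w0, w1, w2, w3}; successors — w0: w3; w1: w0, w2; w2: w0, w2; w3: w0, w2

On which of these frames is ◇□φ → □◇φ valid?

Frame correspondent (Sahlqvist): ∀x ∀y ∀z (Rxy ∧ Rxz → ∃w (Ryw ∧ Rzw)) — i.e. convergence.
(F1): ✓.
(F2): fails — Ryx and Ryx but x and x have no common successor.
(F3): fails — Rww and Rwu but w and u have no common successor.
(F4): fails — Rw1w2 and Rw1w0 but w2 and w0 have no common successor.

(F1)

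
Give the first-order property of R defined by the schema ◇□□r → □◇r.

∀x ∀y ∀z ((xRy ∧ xRz) → ∃w (yR²w ∧ zRw))

This is a Sahlqvist (Geach-type) schema ◇^1□^2r → □^1◇^1r.
Minimal-valuation argument: fix x; take any y with xR^1y and any z with xR^1z. Set V(r) to the set of worlds R-reachable from y in exactly 2 steps. Then □^2r holds at y, so the antecedent holds at x; validity forces ◇^1r at z, giving a w with zR^1w and yR^2w.
First-order correspondent: ∀x ∀y ∀z ((xRy ∧ xRz) → ∃w (yR²w ∧ zRw)).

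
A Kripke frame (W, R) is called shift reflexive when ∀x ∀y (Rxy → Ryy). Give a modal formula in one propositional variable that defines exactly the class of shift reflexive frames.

□(□ψ → ψ)

The condition is shift-reflexivity. The T□ schema □(□ψ → ψ) defines it.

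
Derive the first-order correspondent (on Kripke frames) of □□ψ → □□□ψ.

This is a Sahlqvist (Geach-type) schema ◇^0□^2ψ → □^3◇^0ψ.
Minimal-valuation argument: fix x; take any y with xR^0y and any z with xR^3z. Set V(ψ) to the set of worlds R-reachable from y in exactly 2 steps. Then □^2ψ holds at y, so the antecedent holds at x; validity forces ◇^0ψ at z, giving a w with zR^0w and yR^2w.
First-order correspondent: ∀x ∀z (xR³z → ∃w (xR²w ∧ z = w)).

∀x ∀z (xR³z → ∃w (xR²w ∧ z = w))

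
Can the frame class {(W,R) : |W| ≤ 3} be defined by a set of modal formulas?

Any modally definable frame class is closed under disjoint unions.
Any modal formula valid on each of 4 disjoint one-world frames is valid on their disjoint union (validity is preserved under disjoint unions). Each one-world frame has |W|=1≤3, but the union has |W|=4.
So the class is not modally definable.

No — not modally definable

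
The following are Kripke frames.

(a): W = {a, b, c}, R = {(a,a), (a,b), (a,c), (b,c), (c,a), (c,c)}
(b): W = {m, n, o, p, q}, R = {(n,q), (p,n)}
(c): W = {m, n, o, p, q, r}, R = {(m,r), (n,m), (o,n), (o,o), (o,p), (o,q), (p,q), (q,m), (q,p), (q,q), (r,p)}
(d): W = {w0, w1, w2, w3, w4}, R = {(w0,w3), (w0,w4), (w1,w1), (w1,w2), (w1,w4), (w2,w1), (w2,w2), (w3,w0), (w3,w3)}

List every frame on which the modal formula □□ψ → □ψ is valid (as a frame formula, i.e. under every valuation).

(a)

The schema corresponds to density: ∀x ∀y (Rxy → ∃z (Rxz ∧ Rzy)).
(a): condition met.
(b): fails — Rnq but no z with Rnz and Rzq.
(c): fails — Rmr but no z with Rmz and Rzr.
(d): fails — Rw0w4 but no z with Rw0z and Rzw4.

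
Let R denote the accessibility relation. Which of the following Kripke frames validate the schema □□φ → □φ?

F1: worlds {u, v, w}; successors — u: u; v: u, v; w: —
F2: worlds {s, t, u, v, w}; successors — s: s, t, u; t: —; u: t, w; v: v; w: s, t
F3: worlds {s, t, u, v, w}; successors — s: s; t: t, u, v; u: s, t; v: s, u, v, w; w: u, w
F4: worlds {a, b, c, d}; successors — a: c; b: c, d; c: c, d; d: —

F1, F3, F4

Frame correspondent (Sahlqvist): ∀x ∀y (Rxy → ∃z (Rxz ∧ Rzy)) — i.e. density.
F1: satisfies the condition.
F2: fails — Ruw but no z with Ruz and Rzw.
F3: satisfies the condition.
F4: satisfies the condition.
Valid on: F1, F3, F4.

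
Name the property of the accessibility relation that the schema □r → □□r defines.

Suppose □r→□□r is valid. Take Rxy, Ryz and set V(r)={w : Rxw}. Then □r at x, so □□r at x, so □r at y, so r at z, i.e. Rxz.

transitivity: ∀x ∀y ∀z (Rxy ∧ Ryz → Rxz)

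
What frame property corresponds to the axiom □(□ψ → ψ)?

shift-reflexivity

Suppose □(□ψ→ψ) is valid. Take Rxy and set V(ψ)={w : Ryw}. Then at y, □ψ holds; since □(□ψ→ψ) at x, □ψ→ψ at y, so ψ at y, i.e. Ryy.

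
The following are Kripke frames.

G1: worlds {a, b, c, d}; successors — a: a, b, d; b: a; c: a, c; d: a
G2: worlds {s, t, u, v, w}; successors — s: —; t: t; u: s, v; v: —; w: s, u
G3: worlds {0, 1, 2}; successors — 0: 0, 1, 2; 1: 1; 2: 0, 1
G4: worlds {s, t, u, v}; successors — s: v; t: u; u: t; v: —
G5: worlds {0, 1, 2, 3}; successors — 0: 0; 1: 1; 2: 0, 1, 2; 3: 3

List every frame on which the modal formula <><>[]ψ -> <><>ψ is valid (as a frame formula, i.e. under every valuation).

G1, G3, G5

Frame correspondent (Sahlqvist): forall x forall y (x R^2 y -> exists w (yRw & x R^2 w)) — i.e. a generalized confluence (Geach) condition.
G1: condition met.
G2: fails — wR²s but no w* with sRw* and wR²w*.
G3: condition met.
G4: fails — tR²t but no w with tRw and tR²w.
G5: condition met.
Valid on: G1, G3, G5.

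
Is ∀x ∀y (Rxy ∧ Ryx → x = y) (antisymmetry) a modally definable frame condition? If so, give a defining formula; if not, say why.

No — not modally definable

If a class were modally definable it would be closed under surjective bounded morphisms (Goldblatt–Thomason).
The 4-cycle (worlds a,b,c,d with a→b→c→d→a) is antisymmetric. Sending even-indexed worlds to a and odd-indexed worlds to b is a surjective bounded morphism onto the two-world frame with a↔b, which is not antisymmetric.
So the class is not modally definable.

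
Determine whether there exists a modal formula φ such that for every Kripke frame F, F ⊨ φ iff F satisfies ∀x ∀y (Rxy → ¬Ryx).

Modal frame validity is preserved under surjective bounded morphisms.
The 4-cycle (worlds w0,w1,w2,w3 with w0→w1→w2→w3→w0) is asymmetric. Mapping every world to a single reflexive point • is a surjective bounded morphism, and the reflexive point is not asymmetric (R•• but asymmetry requires ¬R••).
Hence asymmetry is not modally definable.

Not modally definable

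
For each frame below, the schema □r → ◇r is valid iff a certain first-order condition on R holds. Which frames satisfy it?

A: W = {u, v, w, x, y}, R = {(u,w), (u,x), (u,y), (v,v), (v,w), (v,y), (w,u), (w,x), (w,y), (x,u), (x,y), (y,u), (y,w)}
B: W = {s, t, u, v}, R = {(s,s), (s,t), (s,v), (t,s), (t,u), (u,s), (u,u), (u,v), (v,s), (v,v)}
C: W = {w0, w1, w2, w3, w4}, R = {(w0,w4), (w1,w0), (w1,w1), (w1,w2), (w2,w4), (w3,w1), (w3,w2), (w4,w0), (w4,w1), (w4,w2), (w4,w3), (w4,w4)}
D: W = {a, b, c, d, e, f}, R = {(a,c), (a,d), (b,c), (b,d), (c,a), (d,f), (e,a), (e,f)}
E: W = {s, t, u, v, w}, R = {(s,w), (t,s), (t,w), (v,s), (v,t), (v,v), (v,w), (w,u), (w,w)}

A, B, C

This is the axiom for seriality; its first-order frame correspondent is ∀x ∃y Rxy.
A: holds.
B: holds.
C: holds.
D: fails — world f has no successor.
E: fails — world u has no successor.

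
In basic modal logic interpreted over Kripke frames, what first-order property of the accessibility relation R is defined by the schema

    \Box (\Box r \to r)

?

Suppose □(□r→r) is valid. Take Rxy and set V(r)={w : Ryw}. Then at y, □r holds; since □(□r→r) at x, □r→r at y, so r at y, i.e. Ryy.
The converse is a direct semantic check.
Frame condition: \forall x \forall y (Rxy \to Ryy).

shift-reflexivity: \forall x \forall y (Rxy \to Ryy)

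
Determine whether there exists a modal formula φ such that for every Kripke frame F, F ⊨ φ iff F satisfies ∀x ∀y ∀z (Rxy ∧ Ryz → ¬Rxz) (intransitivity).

Any modally definable frame class is closed under surjective bounded morphisms.
The 3-cycle (worlds 0,1,2 with 0→1→2→0) is intransitive. Mapping every world to a single reflexive point • is a surjective bounded morphism; the reflexive point is not intransitive (R••∧R•• but R••).
So the class is not modally definable.

No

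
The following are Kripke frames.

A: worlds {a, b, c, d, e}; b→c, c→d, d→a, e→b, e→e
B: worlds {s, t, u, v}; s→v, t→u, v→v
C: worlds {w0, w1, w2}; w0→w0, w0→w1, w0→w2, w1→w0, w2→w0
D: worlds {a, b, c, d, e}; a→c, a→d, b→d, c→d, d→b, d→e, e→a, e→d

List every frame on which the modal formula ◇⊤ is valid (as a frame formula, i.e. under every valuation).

Frame correspondent (Sahlqvist): ∀x ∃y Rxy — i.e. seriality.
A: fails — world a has no successor.
B: fails — world u has no successor.
C: holds.
D: holds.
Valid on: C, D.

C, D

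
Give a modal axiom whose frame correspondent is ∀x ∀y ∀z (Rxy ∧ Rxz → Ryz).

This is the Euclidean property; the standard corresponding axiom is 5: ◇s → □◇s.
Suppose ◇s→□◇s is valid. Take Rxy, Rxz and set V(s)={y}. Then ◇s at x, so □◇s at x, so ◇s at z, so some w with Rzw has s; w=y, i.e. Rzy. By symmetry of the argument, Ryz.

◇s → □◇s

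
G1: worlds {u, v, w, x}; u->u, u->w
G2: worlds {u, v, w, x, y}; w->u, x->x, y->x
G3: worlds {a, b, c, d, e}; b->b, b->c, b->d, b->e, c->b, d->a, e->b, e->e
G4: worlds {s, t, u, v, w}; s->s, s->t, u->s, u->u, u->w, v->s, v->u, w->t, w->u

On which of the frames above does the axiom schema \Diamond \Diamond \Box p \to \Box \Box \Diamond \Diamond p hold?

G2

This is the axiom for a generalized confluence (Geach) condition; its first-order frame correspondent is \forall x \forall y \forall z ((x R^2 y \wedge x R^2 z) \to \exists w (yRw \wedge z R^2 w)).
G1: fails — uR²u, uR²w but no t with uRt and wR²t.
G2: satisfies the condition.
G3: fails — bR²a, bR²a but no w with aRw and aR²w.
G4: fails — sR²s, sR²t but no w* with sRw* and tR²w*.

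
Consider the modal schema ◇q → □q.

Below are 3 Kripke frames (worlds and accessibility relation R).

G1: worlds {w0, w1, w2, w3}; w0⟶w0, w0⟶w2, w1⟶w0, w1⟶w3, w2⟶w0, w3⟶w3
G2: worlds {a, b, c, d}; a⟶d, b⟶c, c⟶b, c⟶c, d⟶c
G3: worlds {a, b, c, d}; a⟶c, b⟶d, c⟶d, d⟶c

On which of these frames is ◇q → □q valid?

Frame correspondent (Sahlqvist): ∀x ∀y ∀z (Rxy ∧ Rxz → y = z) — i.e. partial functionality.
G1: fails — w0 sees both w0 and w2.
G2: fails — c sees both b and c.
G3: ✓.
Valid on: G3.

G3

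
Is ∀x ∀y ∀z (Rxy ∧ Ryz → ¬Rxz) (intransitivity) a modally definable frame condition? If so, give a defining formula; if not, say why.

Not definable by any modal formula

Modal frame validity is preserved under surjective bounded morphisms.
The 7-cycle (worlds 0,1,2,3,4,5,6 with 0→1→2→3→4→5→6→0) is intransitive. Mapping every world to a single reflexive point • is a surjective bounded morphism; the reflexive point is not intransitive (R••∧R•• but R••).
So the class is not modally definable.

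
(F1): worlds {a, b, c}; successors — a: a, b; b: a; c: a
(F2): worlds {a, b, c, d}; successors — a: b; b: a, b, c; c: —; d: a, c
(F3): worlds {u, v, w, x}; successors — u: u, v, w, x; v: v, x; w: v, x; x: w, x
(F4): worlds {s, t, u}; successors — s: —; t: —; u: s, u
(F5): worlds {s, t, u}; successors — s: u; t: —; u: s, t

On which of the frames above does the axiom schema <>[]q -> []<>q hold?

(F1), (F3)

This is the axiom for convergence; its first-order frame correspondent is forall x forall y forall z (Rxy & Rxz -> exists w (Ryw & Rzw)).
(F1): ✓.
(F2): fails — Rbc and Rbc but c and c have no common successor.
(F3): ✓.
(F4): fails — Rus and Rus but s and s have no common successor.
(F5): fails — Rus and Rut but s and t have no common successor.
Valid on: (F1), (F3).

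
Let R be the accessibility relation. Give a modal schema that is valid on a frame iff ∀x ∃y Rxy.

A defining formula is □r → ◇r (the D axiom).

□r → ◇r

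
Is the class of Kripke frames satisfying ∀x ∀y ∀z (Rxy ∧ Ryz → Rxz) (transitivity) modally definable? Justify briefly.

Yes: it is transitivity, defined by the 4 schema □r → □□r.
Suppose □r→□□r is valid. Take Rxy, Ryz and set V(r)={w : Rxw}. Then □r at x, so □□r at x, so □r at y, so r at z, i.e. Rxz.

Definable; □r → □□r defines it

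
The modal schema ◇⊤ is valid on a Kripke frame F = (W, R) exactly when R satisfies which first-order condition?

◇⊤ holds at w iff w has a successor, so frame-validity of ◇⊤ is exactly seriality. Equivalently via □ψ → ◇ψ:
Suppose □ψ→◇ψ is valid. At any x set V(ψ)=W. Then □ψ at x, so ◇ψ at x, so x has a successor.

seriality: ∀x ∃y Rxy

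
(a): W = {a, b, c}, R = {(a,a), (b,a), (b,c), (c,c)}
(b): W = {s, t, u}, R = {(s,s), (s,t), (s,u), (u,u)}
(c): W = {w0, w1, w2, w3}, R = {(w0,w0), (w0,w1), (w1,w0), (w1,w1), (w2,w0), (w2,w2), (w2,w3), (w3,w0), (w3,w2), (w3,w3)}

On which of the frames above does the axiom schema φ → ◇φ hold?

(c)

Frame correspondent (Sahlqvist): ∀x ∃w (x = w ∧ xRw) — i.e. a generalized confluence (Geach) condition.
(a): fails — at b but no w with b=w and bRw.
(b): fails — at t but no w with t=w and tRw.
(c): satisfies the condition.
Valid on: (c).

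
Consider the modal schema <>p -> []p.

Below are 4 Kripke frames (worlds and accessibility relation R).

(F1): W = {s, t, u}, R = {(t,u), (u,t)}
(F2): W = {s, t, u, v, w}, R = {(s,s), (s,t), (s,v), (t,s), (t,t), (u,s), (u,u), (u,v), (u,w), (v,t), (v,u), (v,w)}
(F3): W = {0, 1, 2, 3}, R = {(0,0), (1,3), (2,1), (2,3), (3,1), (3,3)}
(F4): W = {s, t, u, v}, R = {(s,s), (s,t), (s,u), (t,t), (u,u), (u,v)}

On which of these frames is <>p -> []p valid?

(F1)

This is the axiom for partial functionality; its first-order frame correspondent is forall x forall y forall z (Rxy & Rxz -> y = z).
(F1): satisfies the condition.
(F2): fails — s sees both s and t.
(F3): fails — 2 sees both 1 and 3.
(F4): fails — s sees both s and t.
Valid on: (F1).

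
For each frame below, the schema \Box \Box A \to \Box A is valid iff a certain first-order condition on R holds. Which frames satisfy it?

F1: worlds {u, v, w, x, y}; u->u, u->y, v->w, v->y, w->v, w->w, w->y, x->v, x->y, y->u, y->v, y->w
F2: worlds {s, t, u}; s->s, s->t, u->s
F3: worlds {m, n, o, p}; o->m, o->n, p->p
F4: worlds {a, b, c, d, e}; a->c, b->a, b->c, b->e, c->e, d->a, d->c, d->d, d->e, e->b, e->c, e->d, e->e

Frame correspondent (Sahlqvist): \forall x \forall y (Rxy \to \exists z (Rxz \wedge Rzy)) — i.e. density.
F1: satisfies the condition.
F2: satisfies the condition.
F3: fails — Rom but no z with Roz and Rzm.
F4: fails — Rba but no z with Rbz and Rza.
Valid on: F1, F2.

F1, F2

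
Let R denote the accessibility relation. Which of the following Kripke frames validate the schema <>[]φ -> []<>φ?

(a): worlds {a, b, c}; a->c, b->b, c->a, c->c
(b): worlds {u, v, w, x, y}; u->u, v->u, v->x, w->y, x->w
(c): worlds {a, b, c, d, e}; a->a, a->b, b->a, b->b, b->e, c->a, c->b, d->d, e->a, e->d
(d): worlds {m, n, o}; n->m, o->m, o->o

The schema corresponds to convergence: forall x forall y forall z (Rxy & Rxz -> exists w (Ryw & Rzw)).
(a): ✓.
(b): fails — Rvu and Rvx but u and x have no common successor.
(c): fails — Rea and Red but a and d have no common successor.
(d): fails — Rnm and Rnm but m and m have no common successor.
Valid on: (a).

(a)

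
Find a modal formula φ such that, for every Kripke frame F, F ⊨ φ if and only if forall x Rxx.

A defining formula is □p → p (the T axiom).
Suppose □p→p is valid. At any x set V(p)={w : Rxw}. Then □p holds at x, so p holds at x, i.e. Rxx.

□p → p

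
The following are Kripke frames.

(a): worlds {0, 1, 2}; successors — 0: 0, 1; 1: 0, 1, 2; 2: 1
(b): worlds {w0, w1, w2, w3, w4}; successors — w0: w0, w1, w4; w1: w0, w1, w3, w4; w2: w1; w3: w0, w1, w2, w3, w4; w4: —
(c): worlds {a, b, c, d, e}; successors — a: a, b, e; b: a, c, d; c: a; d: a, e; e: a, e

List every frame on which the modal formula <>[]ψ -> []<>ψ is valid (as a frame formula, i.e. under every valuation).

(a), (c)

Frame correspondent (Sahlqvist): forall x forall y forall z (Rxy & Rxz -> exists w (Ryw & Rzw)) — i.e. convergence.
(a): satisfies the condition.
(b): fails — Rw0w4 and Rw0w4 but w4 and w4 have no common successor.
(c): satisfies the condition.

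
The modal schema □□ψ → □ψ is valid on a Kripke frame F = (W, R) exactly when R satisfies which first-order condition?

Suppose □□ψ→□ψ is valid. Take Rxy and set V(ψ)={w : xR²w}. Then □□ψ at x, so □ψ at x, so ψ at y, i.e. ∃z(Rxz∧Rzy).
The converse is a direct semantic check.
Frame condition: ∀x ∀y (Rxy → ∃z (Rxz ∧ Rzy)).

density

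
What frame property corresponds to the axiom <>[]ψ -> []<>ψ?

Convergence

Suppose ◇□ψ→□◇ψ is valid. Take Rxy, Rxz and set V(ψ)={w : Ryw}. Then □ψ at y so ◇□ψ at x, so □◇ψ at x, so ◇ψ at z, giving w with Rzw and Ryw.
Conversely, on a frame with convergence the schema holds at every world under every valuation.
So the correspondent is convergence.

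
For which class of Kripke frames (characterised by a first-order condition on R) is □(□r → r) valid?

Shift-reflexivity

Suppose □(□r→r) is valid. Take Rxy and set V(r)={w : Ryw}. Then at y, □r holds; since □(□r→r) at x, □r→r at y, so r at y, i.e. Ryy.
Conversely, any frame satisfying ∀x ∀y (Rxy → Ryy) validates the schema.
So the correspondent is shift-reflexivity.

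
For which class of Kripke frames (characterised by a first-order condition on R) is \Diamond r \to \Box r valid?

partial functionality

Suppose ◇r→□r is valid. Take Rxy, Rxz and set V(r)={y}. Then ◇r at x, so □r at x, so r at z, i.e. z=y.
Conversely, any frame satisfying \forall x \forall y \forall z (Rxy \wedge Rxz \to y = z) validates the schema.
Frame condition: \forall x \forall y \forall z (Rxy \wedge Rxz \to y = z).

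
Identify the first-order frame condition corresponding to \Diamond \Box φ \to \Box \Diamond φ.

Suppose ◇□φ→□◇φ is valid. Take Rxy, Rxz and set V(φ)={w : Ryw}. Then □φ at y so ◇□φ at x, so □◇φ at x, so ◇φ at z, giving w with Rzw and Ryw.
Conversely, on a frame with convergence the schema holds at every world under every valuation.
So the correspondent is convergence.

Convergence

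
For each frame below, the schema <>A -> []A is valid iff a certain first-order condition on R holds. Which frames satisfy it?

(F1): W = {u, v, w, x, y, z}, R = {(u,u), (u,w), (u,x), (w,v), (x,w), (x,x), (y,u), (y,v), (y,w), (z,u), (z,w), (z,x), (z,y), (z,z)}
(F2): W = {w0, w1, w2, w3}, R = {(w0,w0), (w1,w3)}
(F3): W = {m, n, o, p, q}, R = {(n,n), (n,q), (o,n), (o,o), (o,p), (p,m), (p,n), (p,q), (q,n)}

Frame correspondent (Sahlqvist): forall x forall y forall z (Rxy & Rxz -> y = z) — i.e. partial functionality.
(F1): fails — u sees both u and w.
(F2): ✓.
(F3): fails — n sees both n and q.

(F2)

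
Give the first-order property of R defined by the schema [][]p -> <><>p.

This is a Sahlqvist (Geach-type) schema ◇^0□^2p → □^0◇^2p.
Minimal-valuation argument: fix x; take any y with xR^0y and any z with xR^0z. Set V(p) to the set of worlds R-reachable from y in exactly 2 steps. Then □^2p holds at y, so the antecedent holds at x; validity forces ◇^2p at z, giving a w with zR^2w and yR^2w.
First-order correspondent: forall x exists w (x R^2 w & x R^2 w).

forall x exists w (x R^2 w & x R^2 w)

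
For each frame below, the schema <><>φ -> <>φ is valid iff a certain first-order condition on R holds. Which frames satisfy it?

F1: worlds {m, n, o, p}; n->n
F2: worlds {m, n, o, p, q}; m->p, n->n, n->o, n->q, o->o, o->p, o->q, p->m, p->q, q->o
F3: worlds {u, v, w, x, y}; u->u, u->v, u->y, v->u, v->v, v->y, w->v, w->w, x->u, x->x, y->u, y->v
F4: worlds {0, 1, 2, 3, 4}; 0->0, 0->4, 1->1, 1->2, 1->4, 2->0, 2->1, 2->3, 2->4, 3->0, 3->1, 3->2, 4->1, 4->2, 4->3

F1

This is the axiom for transitivity; its first-order frame correspondent is forall x forall y forall z (Rxy & Ryz -> Rxz).
F1: ✓.
F2: fails — Rop and Rpm but not Rom.
F3: fails — Rxu and Ruv but not Rxv.
F4: fails — R32 and R23 but not R33.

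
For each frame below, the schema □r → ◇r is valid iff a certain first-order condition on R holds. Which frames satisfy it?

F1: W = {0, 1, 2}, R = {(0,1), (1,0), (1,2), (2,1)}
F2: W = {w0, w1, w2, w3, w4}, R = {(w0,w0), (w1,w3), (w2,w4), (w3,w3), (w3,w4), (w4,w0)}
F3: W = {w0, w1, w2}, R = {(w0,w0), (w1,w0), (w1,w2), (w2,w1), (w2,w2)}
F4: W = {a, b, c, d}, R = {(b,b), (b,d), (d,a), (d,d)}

This is the axiom for seriality; its first-order frame correspondent is ∀x ∃y Rxy.
F1: holds.
F2: holds.
F3: holds.
F4: fails — world a has no successor.
Valid on: F1, F2, F3.

F1, F2, F3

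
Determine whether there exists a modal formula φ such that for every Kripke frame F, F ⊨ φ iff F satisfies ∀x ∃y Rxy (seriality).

Definable; □r → ◇r defines it

This is a Sahlqvist condition; the D axiom □r → ◇r defines it.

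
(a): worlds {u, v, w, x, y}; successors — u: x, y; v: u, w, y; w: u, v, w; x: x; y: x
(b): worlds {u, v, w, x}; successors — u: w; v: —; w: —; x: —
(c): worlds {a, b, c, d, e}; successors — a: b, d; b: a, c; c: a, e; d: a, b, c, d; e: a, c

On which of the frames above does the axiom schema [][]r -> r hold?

Frame correspondent (Sahlqvist): forall x exists w (x R^2 w & x = w) — i.e. a generalized confluence (Geach) condition.
(a): fails — at u but no t with uR²t and u=t.
(b): fails — at u but no t with uR²t and u=t.
(c): holds.
Valid on: (c).

(c)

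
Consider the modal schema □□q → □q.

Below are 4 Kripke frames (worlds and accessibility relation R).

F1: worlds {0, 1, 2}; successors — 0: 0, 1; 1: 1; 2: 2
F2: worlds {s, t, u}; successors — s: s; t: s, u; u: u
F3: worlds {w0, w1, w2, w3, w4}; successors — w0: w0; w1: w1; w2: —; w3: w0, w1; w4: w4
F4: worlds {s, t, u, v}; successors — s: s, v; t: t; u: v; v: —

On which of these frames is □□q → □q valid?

F1, F2, F3

Frame correspondent (Sahlqvist): ∀x ∀y (Rxy → ∃z (Rxz ∧ Rzy)) — i.e. density.
F1: holds.
F2: holds.
F3: holds.
F4: fails — Ruv but no z with Ruz and Rzv.
Valid on: F1, F2, F3.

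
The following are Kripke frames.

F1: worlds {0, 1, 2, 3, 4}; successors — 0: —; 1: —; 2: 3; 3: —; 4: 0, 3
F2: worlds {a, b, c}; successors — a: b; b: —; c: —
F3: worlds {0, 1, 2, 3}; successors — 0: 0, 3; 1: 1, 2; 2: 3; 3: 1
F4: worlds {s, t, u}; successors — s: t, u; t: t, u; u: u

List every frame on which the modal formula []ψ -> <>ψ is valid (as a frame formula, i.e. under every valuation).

This is the axiom for seriality; its first-order frame correspondent is forall x exists y Rxy.
F1: fails — world 0 has no successor.
F2: fails — world b has no successor.
F3: ✓.
F4: ✓.

F3, F4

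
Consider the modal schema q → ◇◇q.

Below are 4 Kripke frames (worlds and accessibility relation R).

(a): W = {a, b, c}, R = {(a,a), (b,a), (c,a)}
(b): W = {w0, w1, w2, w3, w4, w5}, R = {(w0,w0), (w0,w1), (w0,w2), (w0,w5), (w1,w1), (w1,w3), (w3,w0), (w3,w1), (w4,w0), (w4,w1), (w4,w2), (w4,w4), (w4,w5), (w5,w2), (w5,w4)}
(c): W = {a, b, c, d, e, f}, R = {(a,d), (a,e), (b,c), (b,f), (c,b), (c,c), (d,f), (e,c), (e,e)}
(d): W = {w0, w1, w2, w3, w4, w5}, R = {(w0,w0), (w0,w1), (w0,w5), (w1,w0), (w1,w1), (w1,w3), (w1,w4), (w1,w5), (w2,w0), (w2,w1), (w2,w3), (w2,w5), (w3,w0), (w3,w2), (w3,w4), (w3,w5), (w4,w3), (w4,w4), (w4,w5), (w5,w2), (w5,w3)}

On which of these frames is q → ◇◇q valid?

(d)

Frame correspondent (Sahlqvist): ∀x ∃w (x = w ∧ xR²w) — i.e. a generalized confluence (Geach) condition.
(a): fails — at b but no w with b=w and bR²w.
(b): fails — at w2 but no w with w2=w and w2R²w.
(c): fails — at a but no w with a=w and aR²w.
(d): ✓.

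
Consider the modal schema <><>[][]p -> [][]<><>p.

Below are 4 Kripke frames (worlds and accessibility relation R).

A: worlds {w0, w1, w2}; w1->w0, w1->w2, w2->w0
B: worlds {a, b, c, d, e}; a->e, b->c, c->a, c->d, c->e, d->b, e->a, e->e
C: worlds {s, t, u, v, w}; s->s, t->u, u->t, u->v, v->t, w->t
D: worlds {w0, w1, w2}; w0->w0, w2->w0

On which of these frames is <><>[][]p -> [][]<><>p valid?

Frame correspondent (Sahlqvist): forall x forall y forall z ((x R^2 y & x R^2 z) -> exists w (y R^2 w & z R^2 w)) — i.e. a generalized confluence (Geach) condition.
A: fails — w1R²w0, w1R²w0 but no w with w0R²w and w0R²w.
B: fails — bR²a, bR²d but no w with aR²w and dR²w.
C: fails — tR²t, tR²v but no w* with tR²w* and vR²w*.
D: condition met.

D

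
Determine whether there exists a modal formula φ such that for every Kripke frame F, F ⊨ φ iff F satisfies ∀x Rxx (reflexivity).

Yes: it is reflexivity, defined by the T schema □p → p.

Yes — defined by □p → p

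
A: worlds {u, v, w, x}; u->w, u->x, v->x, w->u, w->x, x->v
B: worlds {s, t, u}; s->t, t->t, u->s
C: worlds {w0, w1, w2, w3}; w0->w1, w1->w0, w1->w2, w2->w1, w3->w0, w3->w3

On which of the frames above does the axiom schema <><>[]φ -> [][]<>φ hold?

B

This is the axiom for a generalized confluence (Geach) condition; its first-order frame correspondent is forall x forall y forall z ((x R^2 y & x R^2 z) -> exists w (yRw & zRw)).
A: fails — uR²u, uR²x but no t with uRt and xRt.
B: condition met.
C: fails — w3R²w0, w3R²w1 but no w with w0Rw and w1Rw.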